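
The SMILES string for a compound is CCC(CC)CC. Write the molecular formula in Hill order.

C7H16

Atom tally by fragment:
  CH3 → C:1 H:3
  CH2 → C:1 H:2
  CH(C2H5) → C:3 H:6
  CH2 → C:1 H:2
  CH3 → C:1 H:3
Element totals:
  C: 7
  H: 16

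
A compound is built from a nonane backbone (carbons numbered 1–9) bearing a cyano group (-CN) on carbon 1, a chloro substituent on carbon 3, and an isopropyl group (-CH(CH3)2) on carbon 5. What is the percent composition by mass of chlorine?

15.43%

Atom tally by fragment:
  NCCH2 → C:2 H:2 N:1
  CH2 → C:1 H:2
  CH(Cl) → C:1 H:1 Cl:1
  CH2 → C:1 H:2
  CH(CH(CH3)2) → C:4 H:8
  CH2 → C:1 H:2
  CH2 → C:1 H:2
  CH2 → C:1 H:2
  CH3 → C:1 H:3
Element totals:
  C: 13
  H: 24
  Cl: 1
  N: 1
Molecular formula: C13H24ClN.
Molar mass = 229.792 g/mol.
Mass from Cl: 1 × 35.45 = 35.450 g/mol.
%Cl = 35.450 / 229.792 × 100 = 15.43%.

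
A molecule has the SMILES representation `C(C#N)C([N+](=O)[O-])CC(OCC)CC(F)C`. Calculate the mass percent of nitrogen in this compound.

Atom tally by fragment:
  NCCH2 → C:2 H:2 N:1
  CH(NO2) → C:1 H:1 N:1 O:2
  CH2 → C:1 H:2
  CH(OC2H5) → C:3 H:6 O:1
  CH2 → C:1 H:2
  CH(F) → C:1 H:1 F:1
  CH3 → C:1 H:3
Element totals:
  C: 10
  H: 17
  F: 1
  N: 2
  O: 3
Molecular formula: C10H17FN2O3.
Molar mass = 232.255 g/mol.
Mass from N: 2 × 14.007 = 28.014 g/mol.
%N = 28.014 / 232.255 × 100 = 12.06%.

12.06%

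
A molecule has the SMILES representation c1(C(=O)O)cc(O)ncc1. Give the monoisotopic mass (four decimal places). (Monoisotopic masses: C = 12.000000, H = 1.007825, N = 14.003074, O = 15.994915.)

139.0269

Atom tally by fragment:
  pyridine ring core → C:5 H:5 N:1
  (− 2 ring H displaced by substituents)
  + COOH → C:1 H:1 O:2
  + OH → O:1 H:1
Element totals:
  C: 6
  H: 5
  N: 1
  O: 3
Molecular formula: C6H5NO3.
  M = 6(12.0) + 5(1.007825) + 14.003074 + 3(15.994915)
    = 72.000000 + 5.039125 + 14.003074 + 47.984745 = 139.026944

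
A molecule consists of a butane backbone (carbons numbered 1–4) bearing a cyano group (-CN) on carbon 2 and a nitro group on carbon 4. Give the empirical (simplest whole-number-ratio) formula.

C5H8N2O2

Atom tally by fragment:
  CH3 → C:1 H:3
  CH(CN) → C:2 H:1 N:1
  CH2 → C:1 H:2
  CH2NO2 → C:1 H:2 N:1 O:2
Element totals:
  C: 5
  H: 8
  N: 2
  O: 2
Molecular formula: C5H8N2O2.
gcd of subscripts (5, 8, 2, 2) = 1, so the empirical formula equals the molecular formula.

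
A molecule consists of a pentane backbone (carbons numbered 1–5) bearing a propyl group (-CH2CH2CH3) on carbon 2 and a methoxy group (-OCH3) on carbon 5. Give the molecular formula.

Atom tally by fragment:
  CH3 → C:1 H:3
  CH(CH2CH2CH3) → C:4 H:8
  CH2 → C:1 H:2
  CH2 → C:1 H:2
  CH2OCH3 → C:2 H:5 O:1
Element totals:
  C: 9
  H: 20
  O: 1

C9H20O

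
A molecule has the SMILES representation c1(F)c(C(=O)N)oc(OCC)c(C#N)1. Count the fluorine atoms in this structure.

Atom tally by fragment:
  furan ring core → C:4 H:4 O:1
  (− 4 ring H displaced by substituents)
  + F → F:1
  + CONH2 → C:1 H:2 O:1 N:1
  + OC2H5 → C:2 H:5 O:1
  + CN → C:1 N:1
Element totals:
  C: 8
  H: 7
  F: 1
  N: 2
  O: 3

1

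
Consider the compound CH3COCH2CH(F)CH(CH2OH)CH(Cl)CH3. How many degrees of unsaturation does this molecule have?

1

Element totals:
  C: 8
  H: 14
  Cl: 1
  F: 1
  O: 2
Molecular formula: C8H14ClFO2.
DoU = (2C + 2 + N − H − X) / 2 = (2·8 + 2 + 0 − 14 − 2) / 2 = 1.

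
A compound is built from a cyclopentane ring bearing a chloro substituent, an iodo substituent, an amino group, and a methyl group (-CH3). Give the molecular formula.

C6H11ClIN

Atom tally by fragment:
  cyclopentane ring core → C:5 H:10
  (− 4 ring H displaced by substituents)
  + Cl → Cl:1
  + I → I:1
  + NH2 → N:1 H:2
  + CH3 → C:1 H:3
Element totals:
  C: 6
  H: 11
  Cl: 1
  I: 1
  N: 1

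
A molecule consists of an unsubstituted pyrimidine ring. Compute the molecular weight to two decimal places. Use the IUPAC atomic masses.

80.09 g/mol

Atom tally by fragment:
  pyrimidine ring core → C:4 H:4 N:2
Element totals:
  C: 4
  H: 4
  N: 2
Molecular formula: C4H4N2.
  M = 4(12.011) + 4(1.008) + 2(14.007)
    = 48.044 + 4.032 + 28.014 = 80.090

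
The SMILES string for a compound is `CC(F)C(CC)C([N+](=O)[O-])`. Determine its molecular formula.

Atom tally by fragment:
  CH3 → C:1 H:3
  CH(F) → C:1 H:1 F:1
  CH(C2H5) → C:3 H:6
  CH2NO2 → C:1 H:2 N:1 O:2
Element totals:
  C: 6
  H: 12
  F: 1
  N: 1
  O: 2

C6H12FNO2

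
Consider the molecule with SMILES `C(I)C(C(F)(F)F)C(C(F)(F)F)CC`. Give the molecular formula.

C7H9F6I

Atom tally by fragment:
  ICH2 → C:1 H:2 I:1
  CH(CF3) → C:2 H:1 F:3
  CH(CF3) → C:2 H:1 F:3
  CH2 → C:1 H:2
  CH3 → C:1 H:3
Element totals:
  C: 7
  H: 9
  F: 6
  I: 1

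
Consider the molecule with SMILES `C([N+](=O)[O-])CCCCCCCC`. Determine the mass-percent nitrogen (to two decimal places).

Atom tally by fragment:
  O2NCH2 → C:1 H:2 N:1 O:2
  CH2 → C:1 H:2
  CH2 → C:1 H:2
  CH2 → C:1 H:2
  CH2 → C:1 H:2
  CH2 → C:1 H:2
  CH2 → C:1 H:2
  CH2 → C:1 H:2
  CH3 → C:1 H:3
Element totals:
  C: 9
  H: 19
  N: 1
  O: 2
Molecular formula: C9H19NO2.
Molar mass = 173.256 g/mol.
Mass from N: 1 × 14.007 = 14.007 g/mol.
%N = 14.007 / 173.256 × 100 = 8.08%.

8.08%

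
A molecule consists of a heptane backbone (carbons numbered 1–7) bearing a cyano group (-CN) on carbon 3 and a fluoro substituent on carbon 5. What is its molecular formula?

C8H14FN

Atom tally by fragment:
  CH3 → C:1 H:3
  CH2 → C:1 H:2
  CH(CN) → C:2 H:1 N:1
  CH2 → C:1 H:2
  CH(F) → C:1 H:1 F:1
  CH2 → C:1 H:2
  CH3 → C:1 H:3
Element totals:
  C: 8
  H: 14
  F: 1
  N: 1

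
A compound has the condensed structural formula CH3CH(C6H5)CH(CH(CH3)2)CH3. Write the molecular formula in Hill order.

Element totals:
  C: 13
  H: 20

C13H20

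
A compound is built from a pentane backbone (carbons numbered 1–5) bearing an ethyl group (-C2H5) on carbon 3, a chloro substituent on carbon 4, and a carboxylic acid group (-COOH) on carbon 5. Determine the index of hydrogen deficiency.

1

Atom tally by fragment:
  CH3 → C:1 H:3
  CH2 → C:1 H:2
  CH(C2H5) → C:3 H:6
  CH(Cl) → C:1 H:1 Cl:1
  CH2COOH → C:2 H:3 O:2
Element totals:
  C: 8
  H: 15
  Cl: 1
  O: 2
Molecular formula: C8H15ClO2.
DoU = (2C + 2 + N − H − X) / 2 = (2·8 + 2 + 0 − 15 − 1) / 2 = 1.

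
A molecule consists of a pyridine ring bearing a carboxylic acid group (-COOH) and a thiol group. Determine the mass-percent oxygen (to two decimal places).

20.62%

Atom tally by fragment:
  pyridine ring core → C:5 H:5 N:1
  (− 2 ring H displaced by substituents)
  + COOH → C:1 H:1 O:2
  + SH → S:1 H:1
Element totals:
  C: 6
  H: 5
  N: 1
  O: 2
  S: 1
Molecular formula: C6H5NO2S.
Molar mass = 155.171 g/mol.
Mass from O: 2 × 15.999 = 31.998 g/mol.
%O = 31.998 / 155.171 × 100 = 20.62%.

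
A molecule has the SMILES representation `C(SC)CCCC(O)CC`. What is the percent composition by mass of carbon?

Atom tally by fragment:
  CH3SCH2 → C:2 H:5 S:1
  CH2 → C:1 H:2
  CH2 → C:1 H:2
  CH2 → C:1 H:2
  CH(OH) → C:1 H:2 O:1
  CH2 → C:1 H:2
  CH3 → C:1 H:3
Element totals:
  C: 8
  H: 18
  O: 1
  S: 1
Molecular formula: C8H18OS.
Molar mass = 162.291 g/mol.
Mass from C: 8 × 12.011 = 96.088 g/mol.
%C = 96.088 / 162.291 × 100 = 59.21%.

59.21%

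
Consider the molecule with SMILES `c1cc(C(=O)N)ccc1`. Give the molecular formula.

Atom tally by fragment:
  benzene ring core → C:6 H:6
  (− 1 ring H displaced by substituents)
  + CONH2 → C:1 H:2 O:1 N:1
Element totals:
  C: 7
  H: 7
  N: 1
  O: 1

C7H7NO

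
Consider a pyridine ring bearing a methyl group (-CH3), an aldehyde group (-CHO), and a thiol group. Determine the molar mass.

Atom tally by fragment:
  pyridine ring core → C:5 H:5 N:1
  (− 3 ring H displaced by substituents)
  + CH3 → C:1 H:3
  + CHO → C:1 H:1 O:1
  + SH → S:1 H:1
Element totals:
  C: 7
  H: 7
  N: 1
  O: 1
  S: 1
Molecular formula: C7H7NOS.
  M = 7(12.011) + 7(1.008) + 14.007 + 15.999 + 32.06
    = 84.077 + 7.056 + 14.007 + 15.999 + 32.060 = 153.199

153.20 g/mol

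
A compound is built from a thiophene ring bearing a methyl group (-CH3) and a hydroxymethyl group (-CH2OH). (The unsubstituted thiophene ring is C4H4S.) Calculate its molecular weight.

128.19 g/mol

Atom tally by fragment:
  thiophene ring core → C:4 H:4 S:1
  (− 2 ring H displaced by substituents)
  + CH3 → C:1 H:3
  + CH2OH → C:1 H:3 O:1
Element totals:
  C: 6
  H: 8
  O: 1
  S: 1
Molecular formula: C6H8OS.
  M = 6(12.011) + 8(1.008) + 15.999 + 32.06
    = 72.066 + 8.064 + 15.999 + 32.060 = 128.189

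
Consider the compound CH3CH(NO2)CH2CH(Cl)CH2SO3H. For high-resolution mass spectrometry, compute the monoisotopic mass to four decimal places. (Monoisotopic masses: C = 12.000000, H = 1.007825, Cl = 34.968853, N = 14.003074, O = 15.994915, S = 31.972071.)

230.9968

Atom tally by fragment:
  CH3 → C:1 H:3
  CH(NO2) → C:1 H:1 N:1 O:2
  CH2 → C:1 H:2
  CH(Cl) → C:1 H:1 Cl:1
  CH2SO3H → C:1 H:3 S:1 O:3
Element totals:
  C: 5
  H: 10
  Cl: 1
  N: 1
  O: 5
  S: 1
Molecular formula: C5H10ClNO5S.
  M = 5(12.0) + 10(1.007825) + 34.968853 + 14.003074 + 5(15.994915) + 31.972071
    = 60.000000 + 10.078250 + 34.968853 + 14.003074 + 79.974575 + 31.972071 = 230.996823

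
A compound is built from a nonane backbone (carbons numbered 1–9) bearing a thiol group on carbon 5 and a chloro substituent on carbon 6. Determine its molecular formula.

C9H19ClS

Atom tally by fragment:
  CH3 → C:1 H:3
  CH2 → C:1 H:2
  CH2 → C:1 H:2
  CH2 → C:1 H:2
  CH(SH) → C:1 H:2 S:1
  CH(Cl) → C:1 H:1 Cl:1
  CH2 → C:1 H:2
  CH2 → C:1 H:2
  CH3 → C:1 H:3
Element totals:
  C: 9
  H: 19
  Cl: 1
  S: 1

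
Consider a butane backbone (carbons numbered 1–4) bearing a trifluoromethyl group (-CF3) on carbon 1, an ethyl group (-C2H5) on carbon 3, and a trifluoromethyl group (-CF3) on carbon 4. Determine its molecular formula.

C8H12F6

Atom tally by fragment:
  F3CCH2 → C:2 H:2 F:3
  CH2 → C:1 H:2
  CH(C2H5) → C:3 H:6
  CH2CF3 → C:2 H:2 F:3
Element totals:
  C: 8
  H: 12
  F: 6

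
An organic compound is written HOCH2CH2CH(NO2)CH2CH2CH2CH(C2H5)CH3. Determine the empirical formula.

C10H21NO3

Element totals:
  C: 10
  H: 21
  N: 1
  O: 3
Molecular formula: C10H21NO3.
gcd of subscripts (10, 21, 1, 3) = 1, so the empirical formula equals the molecular formula.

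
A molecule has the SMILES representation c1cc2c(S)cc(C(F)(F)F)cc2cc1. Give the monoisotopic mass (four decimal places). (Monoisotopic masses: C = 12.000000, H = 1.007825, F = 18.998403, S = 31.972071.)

228.0221

Atom tally by fragment:
  naphthalene ring system core → C:10 H:8
  (− 2 ring H displaced by substituents)
  + SH → S:1 H:1
  + CF3 → C:1 F:3
Element totals:
  C: 11
  H: 7
  F: 3
  S: 1
Molecular formula: C11H7F3S.
  M = 11(12.0) + 7(1.007825) + 3(18.998403) + 31.972071
    = 132.000000 + 7.054775 + 56.995209 + 31.972071 = 228.022055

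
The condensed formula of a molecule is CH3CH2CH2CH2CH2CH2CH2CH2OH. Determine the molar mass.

130.23 g/mol

Atom tally by fragment:
  CH3 → C:1 H:3
  CH2 → C:1 H:2
  CH2 → C:1 H:2
  CH2 → C:1 H:2
  CH2 → C:1 H:2
  CH2 → C:1 H:2
  CH2CH2OH → C:2 H:5 O:1
Element totals:
  C: 8
  H: 18
  O: 1
Molecular formula: C8H18O.
  M = 8(12.011) + 18(1.008) + 15.999
    = 96.088 + 18.144 + 15.999 = 130.231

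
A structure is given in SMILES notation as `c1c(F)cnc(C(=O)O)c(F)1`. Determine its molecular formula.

Atom tally by fragment:
  pyridine ring core → C:5 H:5 N:1
  (− 3 ring H displaced by substituents)
  + F → F:1
  + COOH → C:1 H:1 O:2
  + F → F:1
Element totals:
  C: 6
  H: 3
  F: 2
  N: 1
  O: 2

C6H3F2NO2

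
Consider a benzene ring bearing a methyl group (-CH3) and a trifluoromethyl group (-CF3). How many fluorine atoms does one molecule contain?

3

Atom tally by fragment:
  benzene ring core → C:6 H:6
  (− 2 ring H displaced by substituents)
  + CH3 → C:1 H:3
  + CF3 → C:1 F:3
Element totals:
  C: 8
  H: 7
  F: 3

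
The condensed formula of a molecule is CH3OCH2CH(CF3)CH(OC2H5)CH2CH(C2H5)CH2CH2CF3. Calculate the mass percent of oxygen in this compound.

Element totals:
  C: 14
  H: 24
  F: 6
  O: 2
Molecular formula: C14H24F6O2.
Molar mass = 338.332 g/mol.
Mass from O: 2 × 15.999 = 31.998 g/mol.
%O = 31.998 / 338.332 × 100 = 9.46%.

9.46%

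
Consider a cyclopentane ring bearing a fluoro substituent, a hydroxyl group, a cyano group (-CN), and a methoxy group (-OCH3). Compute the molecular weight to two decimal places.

159.16 g/mol

Atom tally by fragment:
  cyclopentane ring core → C:5 H:10
  (− 4 ring H displaced by substituents)
  + F → F:1
  + OH → O:1 H:1
  + CN → C:1 N:1
  + OCH3 → C:1 H:3 O:1
Element totals:
  C: 7
  H: 10
  F: 1
  N: 1
  O: 2
Molecular formula: C7H10FNO2.
  M = 7(12.011) + 10(1.008) + 18.998 + 14.007 + 2(15.999)
    = 84.077 + 10.080 + 18.998 + 14.007 + 31.998 = 159.160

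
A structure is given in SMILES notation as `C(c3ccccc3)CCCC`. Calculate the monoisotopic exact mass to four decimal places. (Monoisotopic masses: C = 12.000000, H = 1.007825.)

148.1252

Atom tally by fragment:
  C6H5CH2 → C:7 H:7
  CH2 → C:1 H:2
  CH2 → C:1 H:2
  CH2 → C:1 H:2
  CH3 → C:1 H:3
Element totals:
  C: 11
  H: 16
Molecular formula: C11H16.
  M = 11(12.0) + 16(1.007825)
    = 132.000000 + 16.125200 = 148.125200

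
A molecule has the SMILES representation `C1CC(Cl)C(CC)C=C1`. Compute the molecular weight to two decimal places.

Atom tally by fragment:
  cyclohexene ring core → C:6 H:10
  (− 2 ring H displaced by substituents)
  + Cl → Cl:1
  + C2H5 → C:2 H:5
Element totals:
  C: 8
  H: 13
  Cl: 1
Molecular formula: C8H13Cl.
  M = 8(12.011) + 13(1.008) + 35.45
    = 96.088 + 13.104 + 35.450 = 144.642

144.64 g/mol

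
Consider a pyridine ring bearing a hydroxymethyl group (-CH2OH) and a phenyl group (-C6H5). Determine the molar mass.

185.23 g/mol

Atom tally by fragment:
  pyridine ring core → C:5 H:5 N:1
  (− 2 ring H displaced by substituents)
  + CH2OH → C:1 H:3 O:1
  + C6H5 → C:6 H:5
Element totals:
  C: 12
  H: 11
  N: 1
  O: 1
Molecular formula: C12H11NO.
  M = 12(12.011) + 11(1.008) + 14.007 + 15.999
    = 144.132 + 11.088 + 14.007 + 15.999 = 185.226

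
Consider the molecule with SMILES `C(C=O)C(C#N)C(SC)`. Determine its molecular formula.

C6H9NOS

Atom tally by fragment:
  OHCCH2 → C:2 H:3 O:1
  CH(CN) → C:2 H:1 N:1
  CH2SCH3 → C:2 H:5 S:1
Element totals:
  C: 6
  H: 9
  N: 1
  O: 1
  S: 1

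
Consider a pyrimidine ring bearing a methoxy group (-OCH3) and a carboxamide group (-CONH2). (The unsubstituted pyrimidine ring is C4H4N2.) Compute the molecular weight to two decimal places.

Atom tally by fragment:
  pyrimidine ring core → C:4 H:4 N:2
  (− 2 ring H displaced by substituents)
  + OCH3 → C:1 H:3 O:1
  + CONH2 → C:1 H:2 O:1 N:1
Element totals:
  C: 6
  H: 7
  N: 3
  O: 2
Molecular formula: C6H7N3O2.
  M = 6(12.011) + 7(1.008) + 3(14.007) + 2(15.999)
    = 72.066 + 7.056 + 42.021 + 31.998 = 153.141

153.14 g/mol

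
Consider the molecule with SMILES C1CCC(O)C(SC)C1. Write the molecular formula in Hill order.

C7H14OS

Atom tally by fragment:
  cyclohexane ring core → C:6 H:12
  (− 2 ring H displaced by substituents)
  + OH → O:1 H:1
  + SCH3 → C:1 H:3 S:1
Element totals:
  C: 7
  H: 14
  O: 1
  S: 1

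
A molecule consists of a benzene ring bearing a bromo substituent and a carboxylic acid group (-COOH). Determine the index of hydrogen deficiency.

Atom tally by fragment:
  benzene ring core → C:6 H:6
  (− 2 ring H displaced by substituents)
  + Br → Br:1
  + COOH → C:1 H:1 O:2
Element totals:
  C: 7
  H: 5
  Br: 1
  O: 2
Molecular formula: C7H5BrO2.
DoU = (2C + 2 + N − H − X) / 2 = (2·7 + 2 + 0 − 5 − 1) / 2 = 5.

5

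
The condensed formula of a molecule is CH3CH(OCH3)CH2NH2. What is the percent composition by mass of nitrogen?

Element totals:
  C: 4
  H: 11
  N: 1
  O: 1
Molecular formula: C4H11NO.
Molar mass = 89.138 g/mol.
Mass from N: 1 × 14.007 = 14.007 g/mol.
%N = 14.007 / 89.138 × 100 = 15.71%.

15.71%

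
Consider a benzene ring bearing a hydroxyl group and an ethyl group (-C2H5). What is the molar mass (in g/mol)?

122.17 g/mol

Atom tally by fragment:
  benzene ring core → C:6 H:6
  (− 2 ring H displaced by substituents)
  + OH → O:1 H:1
  + C2H5 → C:2 H:5
Element totals:
  C: 8
  H: 10
  O: 1
Molecular formula: C8H10O.
  M = 8(12.011) + 10(1.008) + 15.999
    = 96.088 + 10.080 + 15.999 = 122.167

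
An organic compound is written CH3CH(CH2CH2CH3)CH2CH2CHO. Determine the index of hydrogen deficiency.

1

Atom tally by fragment:
  CH3 → C:1 H:3
  CH(CH2CH2CH3) → C:4 H:8
  CH2 → C:1 H:2
  CH2CHO → C:2 H:3 O:1
Element totals:
  C: 8
  H: 16
  O: 1
Molecular formula: C8H16O.
DoU = (2C + 2 + N − H − X) / 2 = (2·8 + 2 + 0 − 16 − 0) / 2 = 1.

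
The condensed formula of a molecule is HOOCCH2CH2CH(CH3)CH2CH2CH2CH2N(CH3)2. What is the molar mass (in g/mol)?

Atom tally by fragment:
  HOOCCH2 → C:2 H:3 O:2
  CH2 → C:1 H:2
  CH(CH3) → C:2 H:4
  CH2 → C:1 H:2
  CH2 → C:1 H:2
  CH2 → C:1 H:2
  CH2N(CH3)2 → C:3 H:8 N:1
Element totals:
  C: 11
  H: 23
  N: 1
  O: 2
Molecular formula: C11H23NO2.
  M = 11(12.011) + 23(1.008) + 14.007 + 2(15.999)
    = 132.121 + 23.184 + 14.007 + 31.998 = 201.310

201.31 g/mol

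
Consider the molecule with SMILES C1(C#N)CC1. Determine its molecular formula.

Atom tally by fragment:
  cyclopropane ring core → C:3 H:6
  (− 1 ring H displaced by substituents)
  + CN → C:1 N:1
Element totals:
  C: 4
  H: 5
  N: 1

C4H5N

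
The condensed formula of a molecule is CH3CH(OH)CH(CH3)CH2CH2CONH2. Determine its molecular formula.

Atom tally by fragment:
  CH3 → C:1 H:3
  CH(OH) → C:1 H:2 O:1
  CH(CH3) → C:2 H:4
  CH2 → C:1 H:2
  CH2CONH2 → C:2 H:4 O:1 N:1
Element totals:
  C: 7
  H: 15
  N: 1
  O: 2

C7H15NO2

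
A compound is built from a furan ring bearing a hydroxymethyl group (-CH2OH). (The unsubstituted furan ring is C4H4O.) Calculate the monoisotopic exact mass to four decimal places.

Atom tally by fragment:
  furan ring core → C:4 H:4 O:1
  (− 1 ring H displaced by substituents)
  + CH2OH → C:1 H:3 O:1
Element totals:
  C: 5
  H: 6
  O: 2
Molecular formula: C5H6O2.
  M = 5(12.0) + 6(1.007825) + 2(15.994915)
    = 60.000000 + 6.046950 + 31.989830 = 98.036780

98.0368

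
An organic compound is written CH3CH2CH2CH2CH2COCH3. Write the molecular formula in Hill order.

Element totals:
  C: 7
  H: 14
  O: 1

C7H14O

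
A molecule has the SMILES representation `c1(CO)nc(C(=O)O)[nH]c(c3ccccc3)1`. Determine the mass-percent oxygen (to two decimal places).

22.00%

Atom tally by fragment:
  imidazole ring core → C:3 H:4 N:2
  (− 3 ring H displaced by substituents)
  + CH2OH → C:1 H:3 O:1
  + COOH → C:1 H:1 O:2
  + C6H5 → C:6 H:5
Element totals:
  C: 11
  H: 10
  N: 2
  O: 3
Molecular formula: C11H10N2O3.
Molar mass = 218.212 g/mol.
Mass from O: 3 × 15.999 = 47.997 g/mol.
%O = 47.997 / 218.212 × 100 = 22.00%.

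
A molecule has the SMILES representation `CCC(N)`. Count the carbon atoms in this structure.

Atom tally by fragment:
  CH3 → C:1 H:3
  CH2 → C:1 H:2
  CH2NH2 → C:1 H:4 N:1
Element totals:
  C: 3
  H: 9
  N: 1

3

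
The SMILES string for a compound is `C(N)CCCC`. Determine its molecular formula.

C5H13N

Atom tally by fragment:
  H2NCH2 → C:1 H:4 N:1
  CH2 → C:1 H:2
  CH2 → C:1 H:2
  CH2 → C:1 H:2
  CH3 → C:1 H:3
Element totals:
  C: 5
  H: 13
  N: 1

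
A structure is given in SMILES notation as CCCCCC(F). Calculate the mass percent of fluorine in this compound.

18.24%

Atom tally by fragment:
  CH3 → C:1 H:3
  CH2 → C:1 H:2
  CH2 → C:1 H:2
  CH2 → C:1 H:2
  CH2 → C:1 H:2
  CH2F → C:1 H:2 F:1
Element totals:
  C: 6
  H: 13
  F: 1
Molecular formula: C6H13F.
Molar mass = 104.168 g/mol.
Mass from F: 1 × 18.998 = 18.998 g/mol.
%F = 18.998 / 104.168 × 100 = 18.24%.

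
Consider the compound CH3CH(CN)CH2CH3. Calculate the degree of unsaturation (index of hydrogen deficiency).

2

Atom tally by fragment:
  CH3 → C:1 H:3
  CH(CN) → C:2 H:1 N:1
  CH2 → C:1 H:2
  CH3 → C:1 H:3
Element totals:
  C: 5
  H: 9
  N: 1
Molecular formula: C5H9N.
DoU = (2C + 2 + N − H − X) / 2 = (2·5 + 2 + 1 − 9 − 0) / 2 = 2.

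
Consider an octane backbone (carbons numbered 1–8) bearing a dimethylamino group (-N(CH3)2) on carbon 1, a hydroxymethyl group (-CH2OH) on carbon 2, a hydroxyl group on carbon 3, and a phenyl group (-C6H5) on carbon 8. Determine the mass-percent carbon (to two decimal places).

Atom tally by fragment:
  (CH3)2NCH2 → C:3 H:8 N:1
  CH(CH2OH) → C:2 H:4 O:1
  CH(OH) → C:1 H:2 O:1
  CH2 → C:1 H:2
  CH2 → C:1 H:2
  CH2 → C:1 H:2
  CH2 → C:1 H:2
  CH2C6H5 → C:7 H:7
Element totals:
  C: 17
  H: 29
  N: 1
  O: 2
Molecular formula: C17H29NO2.
Molar mass = 279.424 g/mol.
Mass from C: 17 × 12.011 = 204.187 g/mol.
%C = 204.187 / 279.424 × 100 = 73.07%.

73.07%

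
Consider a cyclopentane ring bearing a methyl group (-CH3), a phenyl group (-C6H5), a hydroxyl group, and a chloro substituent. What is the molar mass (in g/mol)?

Atom tally by fragment:
  cyclopentane ring core → C:5 H:10
  (− 4 ring H displaced by substituents)
  + CH3 → C:1 H:3
  + C6H5 → C:6 H:5
  + OH → O:1 H:1
  + Cl → Cl:1
Element totals:
  C: 12
  H: 15
  Cl: 1
  O: 1
Molecular formula: C12H15ClO.
  M = 12(12.011) + 15(1.008) + 35.45 + 15.999
    = 144.132 + 15.120 + 35.450 + 15.999 = 210.701

210.70 g/mol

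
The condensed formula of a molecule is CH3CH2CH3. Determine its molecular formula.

C3H8

Element totals:
  C: 3
  H: 8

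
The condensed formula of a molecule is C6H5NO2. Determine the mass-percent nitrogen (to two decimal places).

11.38%

Element totals:
  C: 6
  H: 5
  N: 1
  O: 2
Molecular formula: C6H5NO2.
Molar mass = 123.111 g/mol.
Mass from N: 1 × 14.007 = 14.007 g/mol.
%N = 14.007 / 123.111 × 100 = 11.38%.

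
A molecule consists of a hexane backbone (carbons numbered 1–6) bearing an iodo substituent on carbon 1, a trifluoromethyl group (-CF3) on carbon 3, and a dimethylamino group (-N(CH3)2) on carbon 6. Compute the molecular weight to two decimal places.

323.14 g/mol

Atom tally by fragment:
  ICH2 → C:1 H:2 I:1
  CH2 → C:1 H:2
  CH(CF3) → C:2 H:1 F:3
  CH2 → C:1 H:2
  CH2 → C:1 H:2
  CH2N(CH3)2 → C:3 H:8 N:1
Element totals:
  C: 9
  H: 17
  F: 3
  I: 1
  N: 1
Molecular formula: C9H17F3IN.
  M = 9(12.011) + 17(1.008) + 3(18.998) + 126.904 + 14.007
    = 108.099 + 17.136 + 56.994 + 126.904 + 14.007 = 323.140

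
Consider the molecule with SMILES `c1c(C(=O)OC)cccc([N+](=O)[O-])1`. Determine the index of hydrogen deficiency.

Atom tally by fragment:
  benzene ring core → C:6 H:6
  (− 2 ring H displaced by substituents)
  + COOCH3 → C:2 H:3 O:2
  + NO2 → N:1 O:2
Element totals:
  C: 8
  H: 7
  N: 1
  O: 4
Molecular formula: C8H7NO4.
DoU = (2C + 2 + N − H − X) / 2 = (2·8 + 2 + 1 − 7 − 0) / 2 = 6.

6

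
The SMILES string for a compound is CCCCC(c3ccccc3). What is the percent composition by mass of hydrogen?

10.88%

Atom tally by fragment:
  CH3 → C:1 H:3
  CH2 → C:1 H:2
  CH2 → C:1 H:2
  CH2 → C:1 H:2
  CH2C6H5 → C:7 H:7
Element totals:
  C: 11
  H: 16
Molecular formula: C11H16.
Molar mass = 148.249 g/mol.
Mass from H: 16 × 1.008 = 16.128 g/mol.
%H = 16.128 / 148.249 × 100 = 10.88%.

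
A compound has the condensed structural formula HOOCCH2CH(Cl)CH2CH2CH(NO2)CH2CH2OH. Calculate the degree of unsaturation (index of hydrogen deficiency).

2

Element totals:
  C: 8
  H: 14
  Cl: 1
  N: 1
  O: 5
Molecular formula: C8H14ClNO5.
DoU = (2C + 2 + N − H − X) / 2 = (2·8 + 2 + 1 − 14 − 1) / 2 = 2.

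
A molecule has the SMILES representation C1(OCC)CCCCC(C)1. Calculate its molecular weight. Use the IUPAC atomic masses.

142.24 g/mol

Atom tally by fragment:
  cyclohexane ring core → C:6 H:12
  (− 2 ring H displaced by substituents)
  + OC2H5 → C:2 H:5 O:1
  + CH3 → C:1 H:3
Element totals:
  C: 9
  H: 18
  O: 1
Molecular formula: C9H18O.
  M = 9(12.011) + 18(1.008) + 15.999
    = 108.099 + 18.144 + 15.999 = 142.242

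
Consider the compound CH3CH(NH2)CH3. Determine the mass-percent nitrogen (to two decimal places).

Atom tally by fragment:
  CH3 → C:1 H:3
  CH(NH2) → C:1 H:3 N:1
  CH3 → C:1 H:3
Element totals:
  C: 3
  H: 9
  N: 1
Molecular formula: C3H9N.
Molar mass = 59.112 g/mol.
Mass from N: 1 × 14.007 = 14.007 g/mol.
%N = 14.007 / 59.112 × 100 = 23.70%.

23.70%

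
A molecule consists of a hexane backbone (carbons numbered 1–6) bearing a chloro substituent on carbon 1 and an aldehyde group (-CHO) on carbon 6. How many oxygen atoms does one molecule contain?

1

Atom tally by fragment:
  ClCH2 → C:1 H:2 Cl:1
  CH2 → C:1 H:2
  CH2 → C:1 H:2
  CH2 → C:1 H:2
  CH2 → C:1 H:2
  CH2CHO → C:2 H:3 O:1
Element totals:
  C: 7
  H: 13
  Cl: 1
  O: 1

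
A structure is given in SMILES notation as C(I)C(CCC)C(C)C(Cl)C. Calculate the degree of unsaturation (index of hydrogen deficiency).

Atom tally by fragment:
  ICH2 → C:1 H:2 I:1
  CH(CH2CH2CH3) → C:4 H:8
  CH(CH3) → C:2 H:4
  CH(Cl) → C:1 H:1 Cl:1
  CH3 → C:1 H:3
Element totals:
  C: 9
  H: 18
  Cl: 1
  I: 1
Molecular formula: C9H18ClI.
DoU = (2C + 2 + N − H − X) / 2 = (2·9 + 2 + 0 − 18 − 2) / 2 = 0.

0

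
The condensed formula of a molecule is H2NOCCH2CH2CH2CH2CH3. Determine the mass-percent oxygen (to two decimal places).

Atom tally by fragment:
  H2NOCCH2 → C:2 H:4 O:1 N:1
  CH2 → C:1 H:2
  CH2 → C:1 H:2
  CH2 → C:1 H:2
  CH3 → C:1 H:3
Element totals:
  C: 6
  H: 13
  N: 1
  O: 1
Molecular formula: C6H13NO.
Molar mass = 115.176 g/mol.
Mass from O: 1 × 15.999 = 15.999 g/mol.
%O = 15.999 / 115.176 × 100 = 13.89%.

13.89%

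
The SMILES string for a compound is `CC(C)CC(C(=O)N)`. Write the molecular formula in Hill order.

Atom tally by fragment:
  CH3 → C:1 H:3
  CH(CH3) → C:2 H:4
  CH2 → C:1 H:2
  CH2CONH2 → C:2 H:4 O:1 N:1
Element totals:
  C: 6
  H: 13
  N: 1
  O: 1

C6H13NO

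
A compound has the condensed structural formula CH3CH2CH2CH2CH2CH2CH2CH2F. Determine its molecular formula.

Element totals:
  C: 8
  H: 17
  F: 1

C8H17F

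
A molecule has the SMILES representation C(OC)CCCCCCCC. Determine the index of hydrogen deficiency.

Atom tally by fragment:
  CH3OCH2 → C:2 H:5 O:1
  CH2 → C:1 H:2
  CH2 → C:1 H:2
  CH2 → C:1 H:2
  CH2 → C:1 H:2
  CH2 → C:1 H:2
  CH2 → C:1 H:2
  CH2 → C:1 H:2
  CH3 → C:1 H:3
Element totals:
  C: 10
  H: 22
  O: 1
Molecular formula: C10H22O.
DoU = (2C + 2 + N − H − X) / 2 = (2·10 + 2 + 0 − 22 − 0) / 2 = 0.

0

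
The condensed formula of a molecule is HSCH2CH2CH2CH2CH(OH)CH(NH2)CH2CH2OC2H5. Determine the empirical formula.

C10H23NO2S

Element totals:
  C: 10
  H: 23
  N: 1
  O: 2
  S: 1
Molecular formula: C10H23NO2S.
gcd of subscripts (10, 23, 1, 2, 1) = 1, so the empirical formula equals the molecular formula.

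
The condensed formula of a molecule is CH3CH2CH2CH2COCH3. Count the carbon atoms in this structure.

Element totals:
  C: 6
  H: 12
  O: 1

6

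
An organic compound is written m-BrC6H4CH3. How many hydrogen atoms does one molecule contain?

7

Element totals:
  C: 7
  H: 7
  Br: 1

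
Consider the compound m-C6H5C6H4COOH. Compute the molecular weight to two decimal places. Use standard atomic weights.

Atom tally by fragment:
  benzene ring core → C:6 H:6
  (− 2 ring H displaced by substituents)
  + C6H5 → C:6 H:5
  + COOH → C:1 H:1 O:2
Element totals:
  C: 13
  H: 10
  O: 2
Molecular formula: C13H10O2.
  M = 13(12.011) + 10(1.008) + 2(15.999)
    = 156.143 + 10.080 + 31.998 = 198.221

198.22 g/mol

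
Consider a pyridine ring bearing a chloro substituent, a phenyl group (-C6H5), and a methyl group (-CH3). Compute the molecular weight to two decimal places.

203.67 g/mol

Atom tally by fragment:
  pyridine ring core → C:5 H:5 N:1
  (− 3 ring H displaced by substituents)
  + Cl → Cl:1
  + C6H5 → C:6 H:5
  + CH3 → C:1 H:3
Element totals:
  C: 12
  H: 10
  Cl: 1
  N: 1
Molecular formula: C12H10ClN.
  M = 12(12.011) + 10(1.008) + 35.45 + 14.007
    = 144.132 + 10.080 + 35.450 + 14.007 = 203.669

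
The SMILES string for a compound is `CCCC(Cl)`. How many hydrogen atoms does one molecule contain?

Atom tally by fragment:
  CH3 → C:1 H:3
  CH2 → C:1 H:2
  CH2 → C:1 H:2
  CH2Cl → C:1 H:2 Cl:1
Element totals:
  C: 4
  H: 9
  Cl: 1

9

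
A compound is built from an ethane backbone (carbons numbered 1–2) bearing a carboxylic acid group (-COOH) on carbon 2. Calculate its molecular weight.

74.08 g/mol

Atom tally by fragment:
  CH3 → C:1 H:3
  CH2COOH → C:2 H:3 O:2
Element totals:
  C: 3
  H: 6
  O: 2
Molecular formula: C3H6O2.
  M = 3(12.011) + 6(1.008) + 2(15.999)
    = 36.033 + 6.048 + 31.998 = 74.079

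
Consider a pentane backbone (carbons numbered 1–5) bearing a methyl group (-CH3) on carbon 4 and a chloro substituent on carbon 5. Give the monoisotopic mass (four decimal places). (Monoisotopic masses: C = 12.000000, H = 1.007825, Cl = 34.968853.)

Atom tally by fragment:
  CH3 → C:1 H:3
  CH2 → C:1 H:2
  CH2 → C:1 H:2
  CH(CH3) → C:2 H:4
  CH2Cl → C:1 H:2 Cl:1
Element totals:
  C: 6
  H: 13
  Cl: 1
Molecular formula: C6H13Cl.
  M = 6(12.0) + 13(1.007825) + 34.968853
    = 72.000000 + 13.101725 + 34.968853 = 120.070578

120.0706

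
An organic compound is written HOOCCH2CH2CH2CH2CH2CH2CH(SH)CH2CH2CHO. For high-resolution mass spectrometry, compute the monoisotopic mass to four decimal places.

232.1133

Element totals:
  C: 11
  H: 20
  O: 3
  S: 1
Molecular formula: C11H20O3S.
  M = 11(12.0) + 20(1.007825) + 3(15.994915) + 31.972071
    = 132.000000 + 20.156500 + 47.984745 + 31.972071 = 232.113316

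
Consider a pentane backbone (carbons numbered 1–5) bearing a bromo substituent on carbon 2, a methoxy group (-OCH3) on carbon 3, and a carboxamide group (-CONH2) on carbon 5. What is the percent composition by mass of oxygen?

14.28%

Atom tally by fragment:
  CH3 → C:1 H:3
  CH(Br) → C:1 H:1 Br:1
  CH(OCH3) → C:2 H:4 O:1
  CH2 → C:1 H:2
  CH2CONH2 → C:2 H:4 O:1 N:1
Element totals:
  C: 7
  H: 14
  Br: 1
  N: 1
  O: 2
Molecular formula: C7H14BrNO2.
Molar mass = 224.098 g/mol.
Mass from O: 2 × 15.999 = 31.998 g/mol.
%O = 31.998 / 224.098 × 100 = 14.28%.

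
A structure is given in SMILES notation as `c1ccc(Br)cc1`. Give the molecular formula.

C6H5Br

Atom tally by fragment:
  benzene ring core → C:6 H:6
  (− 1 ring H displaced by substituents)
  + Br → Br:1
Element totals:
  C: 6
  H: 5
  Br: 1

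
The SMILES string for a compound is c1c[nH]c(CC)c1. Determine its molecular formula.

C6H9N

Atom tally by fragment:
  pyrrole ring core → C:4 H:5 N:1
  (− 1 ring H displaced by substituents)
  + C2H5 → C:2 H:5
Element totals:
  C: 6
  H: 9
  N: 1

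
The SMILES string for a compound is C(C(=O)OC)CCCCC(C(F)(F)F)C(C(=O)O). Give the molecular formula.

Atom tally by fragment:
  CH3OOCCH2 → C:3 H:5 O:2
  CH2 → C:1 H:2
  CH2 → C:1 H:2
  CH2 → C:1 H:2
  CH2 → C:1 H:2
  CH(CF3) → C:2 H:1 F:3
  CH2COOH → C:2 H:3 O:2
Element totals:
  C: 11
  H: 17
  F: 3
  O: 4

C11H17F3O4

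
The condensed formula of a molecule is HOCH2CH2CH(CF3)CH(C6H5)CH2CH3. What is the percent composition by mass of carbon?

63.40%

Atom tally by fragment:
  HOCH2 → C:1 H:3 O:1
  CH2 → C:1 H:2
  CH(CF3) → C:2 H:1 F:3
  CH(C6H5) → C:7 H:6
  CH2 → C:1 H:2
  CH3 → C:1 H:3
Element totals:
  C: 13
  H: 17
  F: 3
  O: 1
Molecular formula: C13H17F3O.
Molar mass = 246.272 g/mol.
Mass from C: 13 × 12.011 = 156.143 g/mol.
%C = 156.143 / 246.272 × 100 = 63.40%.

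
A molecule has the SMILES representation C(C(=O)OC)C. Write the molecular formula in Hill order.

Atom tally by fragment:
  CH3OOCCH2 → C:3 H:5 O:2
  CH3 → C:1 H:3
Element totals:
  C: 4
  H: 8
  O: 2

C4H8O2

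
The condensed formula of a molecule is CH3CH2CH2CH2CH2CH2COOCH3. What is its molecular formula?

Atom tally by fragment:
  CH3 → C:1 H:3
  CH2 → C:1 H:2
  CH2 → C:1 H:2
  CH2 → C:1 H:2
  CH2 → C:1 H:2
  CH2COOCH3 → C:3 H:5 O:2
Element totals:
  C: 8
  H: 16
  O: 2

C8H16O2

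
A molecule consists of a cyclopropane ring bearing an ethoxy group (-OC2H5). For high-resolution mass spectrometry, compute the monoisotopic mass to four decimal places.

Atom tally by fragment:
  cyclopropane ring core → C:3 H:6
  (− 1 ring H displaced by substituents)
  + OC2H5 → C:2 H:5 O:1
Element totals:
  C: 5
  H: 10
  O: 1
Molecular formula: C5H10O.
  M = 5(12.0) + 10(1.007825) + 15.994915
    = 60.000000 + 10.078250 + 15.994915 = 86.073165

86.0732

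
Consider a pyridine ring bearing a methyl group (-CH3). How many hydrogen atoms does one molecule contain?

Atom tally by fragment:
  pyridine ring core → C:5 H:5 N:1
  (− 1 ring H displaced by substituents)
  + CH3 → C:1 H:3
Element totals:
  C: 6
  H: 7
  N: 1

7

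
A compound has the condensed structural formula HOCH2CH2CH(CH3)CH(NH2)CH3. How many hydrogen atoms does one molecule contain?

15

Element totals:
  C: 6
  H: 15
  N: 1
  O: 1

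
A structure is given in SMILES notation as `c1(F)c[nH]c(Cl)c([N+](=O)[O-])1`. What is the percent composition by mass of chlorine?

Atom tally by fragment:
  pyrrole ring core → C:4 H:5 N:1
  (− 3 ring H displaced by substituents)
  + F → F:1
  + Cl → Cl:1
  + NO2 → N:1 O:2
Element totals:
  C: 4
  H: 2
  Cl: 1
  F: 1
  N: 2
  O: 2
Molecular formula: C4H2ClFN2O2.
Molar mass = 164.520 g/mol.
Mass from Cl: 1 × 35.45 = 35.450 g/mol.
%Cl = 35.450 / 164.520 × 100 = 21.55%.

21.55%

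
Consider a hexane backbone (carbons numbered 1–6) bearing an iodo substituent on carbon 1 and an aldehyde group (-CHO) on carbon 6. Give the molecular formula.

C7H13IO

Atom tally by fragment:
  ICH2 → C:1 H:2 I:1
  CH2 → C:1 H:2
  CH2 → C:1 H:2
  CH2 → C:1 H:2
  CH2 → C:1 H:2
  CH2CHO → C:2 H:3 O:1
Element totals:
  C: 7
  H: 13
  I: 1
  O: 1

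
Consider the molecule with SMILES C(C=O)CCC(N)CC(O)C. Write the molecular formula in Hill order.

C8H17NO2

Atom tally by fragment:
  OHCCH2 → C:2 H:3 O:1
  CH2 → C:1 H:2
  CH2 → C:1 H:2
  CH(NH2) → C:1 H:3 N:1
  CH2 → C:1 H:2
  CH(OH) → C:1 H:2 O:1
  CH3 → C:1 H:3
Element totals:
  C: 8
  H: 17
  N: 1
  O: 2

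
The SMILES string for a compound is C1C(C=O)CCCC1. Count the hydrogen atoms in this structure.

Atom tally by fragment:
  cyclohexane ring core → C:6 H:12
  (− 1 ring H displaced by substituents)
  + CHO → C:1 H:1 O:1
Element totals:
  C: 7
  H: 12
  O: 1

12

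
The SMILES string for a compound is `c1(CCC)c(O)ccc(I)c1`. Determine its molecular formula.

Atom tally by fragment:
  benzene ring core → C:6 H:6
  (− 3 ring H displaced by substituents)
  + CH2CH2CH3 → C:3 H:7
  + OH → O:1 H:1
  + I → I:1
Element totals:
  C: 9
  H: 11
  I: 1
  O: 1

C9H11IO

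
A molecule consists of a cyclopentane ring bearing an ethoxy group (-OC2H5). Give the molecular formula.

Atom tally by fragment:
  cyclopentane ring core → C:5 H:10
  (− 1 ring H displaced by substituents)
  + OC2H5 → C:2 H:5 O:1
Element totals:
  C: 7
  H: 14
  O: 1

C7H14O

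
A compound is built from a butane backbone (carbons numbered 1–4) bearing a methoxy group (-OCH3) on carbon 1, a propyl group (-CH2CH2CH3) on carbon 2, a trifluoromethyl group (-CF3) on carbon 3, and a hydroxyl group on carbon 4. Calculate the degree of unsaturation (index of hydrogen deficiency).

0

Atom tally by fragment:
  CH3OCH2 → C:2 H:5 O:1
  CH(CH2CH2CH3) → C:4 H:8
  CH(CF3) → C:2 H:1 F:3
  CH2OH → C:1 H:3 O:1
Element totals:
  C: 9
  H: 17
  F: 3
  O: 2
Molecular formula: C9H17F3O2.
DoU = (2C + 2 + N − H − X) / 2 = (2·9 + 2 + 0 − 17 − 3) / 2 = 0.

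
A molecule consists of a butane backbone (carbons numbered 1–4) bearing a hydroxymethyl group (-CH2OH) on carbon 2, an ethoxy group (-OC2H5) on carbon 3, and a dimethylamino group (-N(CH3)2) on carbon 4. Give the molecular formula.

C9H21NO2

Atom tally by fragment:
  CH3 → C:1 H:3
  CH(CH2OH) → C:2 H:4 O:1
  CH(OC2H5) → C:3 H:6 O:1
  CH2N(CH3)2 → C:3 H:8 N:1
Element totals:
  C: 9
  H: 21
  N: 1
  O: 2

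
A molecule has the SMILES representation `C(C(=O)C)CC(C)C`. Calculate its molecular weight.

Atom tally by fragment:
  CH3COCH2 → C:3 H:5 O:1
  CH2 → C:1 H:2
  CH(CH3) → C:2 H:4
  CH3 → C:1 H:3
Element totals:
  C: 7
  H: 14
  O: 1
Molecular formula: C7H14O.
  M = 7(12.011) + 14(1.008) + 15.999
    = 84.077 + 14.112 + 15.999 = 114.188

114.19 g/mol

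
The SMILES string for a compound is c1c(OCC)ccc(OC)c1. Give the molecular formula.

C9H12O2

Atom tally by fragment:
  benzene ring core → C:6 H:6
  (− 2 ring H displaced by substituents)
  + OC2H5 → C:2 H:5 O:1
  + OCH3 → C:1 H:3 O:1
Element totals:
  C: 9
  H: 12
  O: 2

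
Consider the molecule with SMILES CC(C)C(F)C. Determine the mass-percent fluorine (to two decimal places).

Atom tally by fragment:
  CH3 → C:1 H:3
  CH(CH3) → C:2 H:4
  CH(F) → C:1 H:1 F:1
  CH3 → C:1 H:3
Element totals:
  C: 5
  H: 11
  F: 1
Molecular formula: C5H11F.
Molar mass = 90.141 g/mol.
Mass from F: 1 × 18.998 = 18.998 g/mol.
%F = 18.998 / 90.141 × 100 = 21.08%.

21.08%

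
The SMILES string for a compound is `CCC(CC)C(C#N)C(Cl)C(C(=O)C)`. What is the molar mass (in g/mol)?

215.72 g/mol

Atom tally by fragment:
  CH3 → C:1 H:3
  CH2 → C:1 H:2
  CH(C2H5) → C:3 H:6
  CH(CN) → C:2 H:1 N:1
  CH(Cl) → C:1 H:1 Cl:1
  CH2COCH3 → C:3 H:5 O:1
Element totals:
  C: 11
  H: 18
  Cl: 1
  N: 1
  O: 1
Molecular formula: C11H18ClNO.
  M = 11(12.011) + 18(1.008) + 35.45 + 14.007 + 15.999
    = 132.121 + 18.144 + 35.450 + 14.007 + 15.999 = 215.721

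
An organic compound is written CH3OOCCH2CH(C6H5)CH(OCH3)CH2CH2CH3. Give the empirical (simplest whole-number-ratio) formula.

Element totals:
  C: 15
  H: 22
  O: 3
Molecular formula: C15H22O3.
gcd of subscripts (15, 22, 3) = 1, so the empirical formula equals the molecular formula.

C15H22O3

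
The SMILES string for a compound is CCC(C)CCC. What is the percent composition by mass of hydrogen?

16.10%

Atom tally by fragment:
  CH3 → C:1 H:3
  CH2 → C:1 H:2
  CH(CH3) → C:2 H:4
  CH2 → C:1 H:2
  CH2 → C:1 H:2
  CH3 → C:1 H:3
Element totals:
  C: 7
  H: 16
Molecular formula: C7H16.
Molar mass = 100.205 g/mol.
Mass from H: 16 × 1.008 = 16.128 g/mol.
%H = 16.128 / 100.205 × 100 = 16.10%.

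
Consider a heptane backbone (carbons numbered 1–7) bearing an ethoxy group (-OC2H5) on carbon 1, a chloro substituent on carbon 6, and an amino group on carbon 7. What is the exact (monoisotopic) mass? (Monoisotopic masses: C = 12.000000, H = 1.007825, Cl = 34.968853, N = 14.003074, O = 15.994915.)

193.1233

Atom tally by fragment:
  C2H5OCH2 → C:3 H:7 O:1
  CH2 → C:1 H:2
  CH2 → C:1 H:2
  CH2 → C:1 H:2
  CH2 → C:1 H:2
  CH(Cl) → C:1 H:1 Cl:1
  CH2NH2 → C:1 H:4 N:1
Element totals:
  C: 9
  H: 20
  Cl: 1
  N: 1
  O: 1
Molecular formula: C9H20ClNO.
  M = 9(12.0) + 20(1.007825) + 34.968853 + 14.003074 + 15.994915
    = 108.000000 + 20.156500 + 34.968853 + 14.003074 + 15.994915 = 193.123342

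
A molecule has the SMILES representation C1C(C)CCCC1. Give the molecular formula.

C7H14

Atom tally by fragment:
  cyclohexane ring core → C:6 H:12
  (− 1 ring H displaced by substituents)
  + CH3 → C:1 H:3
Element totals:
  C: 7
  H: 14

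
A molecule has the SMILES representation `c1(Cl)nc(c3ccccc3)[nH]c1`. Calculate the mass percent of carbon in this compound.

Atom tally by fragment:
  imidazole ring core → C:3 H:4 N:2
  (− 2 ring H displaced by substituents)
  + Cl → Cl:1
  + C6H5 → C:6 H:5
Element totals:
  C: 9
  H: 7
  Cl: 1
  N: 2
Molecular formula: C9H7ClN2.
Molar mass = 178.619 g/mol.
Mass from C: 9 × 12.011 = 108.099 g/mol.
%C = 108.099 / 178.619 × 100 = 60.52%.

60.52%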